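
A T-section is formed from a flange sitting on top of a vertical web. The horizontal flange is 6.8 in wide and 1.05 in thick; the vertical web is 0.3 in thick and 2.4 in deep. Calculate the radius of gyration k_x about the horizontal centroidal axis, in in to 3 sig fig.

k_x ≈ 0.612 in

Split into non-overlapping primitives; take the origin at the lower-left of the bounding box.
Flange: 6.8 × 1.05, A = 7.14 in², y = 2.925 in, Ī = 0.65599 in⁴.
Web: 0.3 × 2.4, A = 0.72 in², y = 1.2 in, Ī = 0.3456 in⁴.
Centroid: ȳ = ΣA·y / ΣA = 2.767 in.
Transfer each piece to the horizontal centroidal axis using Ī + A·d² with d = y − 2.767:
  flange: d = 0.15802 in → contributes +0.83426 in⁴
  web: d = -1.567 in → contributes +2.1135 in⁴
Total I = 2.9478 in⁴.
Radius of gyration: k = √(I/A) = √(2.9478 / 7.86) = 0.6124 in.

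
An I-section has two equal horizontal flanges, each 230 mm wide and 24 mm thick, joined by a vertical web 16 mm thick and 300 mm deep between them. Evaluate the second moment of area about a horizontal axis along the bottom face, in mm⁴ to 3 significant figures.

I_base ≈ 8.06 × 10⁸ mm⁴

Decompose the section into non-overlapping parts with the origin at the bottom-left of its bounding rectangle.
Bottom flange: 230 × 24, A = 5 520 mm², y = 12 mm, Ī = 264 960 mm⁴.
Web: 16 × 300, A = 4 800 mm², y = 174 mm, Ī = 36 000 000 mm⁴.
Top flange: 230 × 24, A = 5 520 mm², y = 336 mm, Ī = 264 960 mm⁴.
Transfer each piece to a horizontal axis along the bottom face using Ī + A·d² with d = y − 0:
  bottom flange: d = 12 mm → contributes +1 059 840 mm⁴
  web: d = 174 mm → contributes +181 324 800 mm⁴
  top flange: d = 336 mm → contributes +623 450 880 mm⁴
Total I = 805 835 520 mm⁴.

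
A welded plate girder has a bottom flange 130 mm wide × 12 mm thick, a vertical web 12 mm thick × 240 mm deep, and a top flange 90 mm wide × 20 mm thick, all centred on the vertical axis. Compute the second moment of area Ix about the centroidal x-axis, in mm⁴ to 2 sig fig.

Break the section into simple shapes (no overlaps), measuring from the bottom-left corner of the bounding box.
Bottom plate: 130 × 12, A = 1 560 mm², y = 6 mm, Ī = 18 720 mm⁴.
Web plate: 12 × 240, A = 2 880 mm², y = 132 mm, Ī = 13 824 000 mm⁴.
Top plate: 90 × 20, A = 1 800 mm², y = 262 mm, Ī = 60 000 mm⁴.
Centroid: ȳ = ΣA·y / ΣA = 138 mm.
Transfer each piece to the centroidal x-axis using Ī + A·d² with d = y − 138:
  bottom plate: d = -132 mm → contributes +27 200 160 mm⁴
  web plate: d = -6 mm → contributes +13 927 680 mm⁴
  top plate: d = 124 mm → contributes +27 736 800 mm⁴
Total I = 68 864 640 mm⁴.

Ix ≈ 6.9 × 10⁷ mm⁴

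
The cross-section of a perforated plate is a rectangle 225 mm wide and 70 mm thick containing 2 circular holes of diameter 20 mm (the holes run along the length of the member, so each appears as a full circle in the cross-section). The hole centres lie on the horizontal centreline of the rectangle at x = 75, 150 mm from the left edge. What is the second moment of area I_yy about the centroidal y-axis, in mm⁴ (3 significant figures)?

I_yy ≈ 6.55 × 10⁷ mm⁴

Treat the section as a set of non-overlapping primitives; coordinates are from the bounding-box lower-left.
Plate: 225 × 70, A = 15 750 mm², x = 112.5 mm, Ī = 66 445 313 mm⁴.
Hole 1 (subtracted): ⌀20, A = 314.16 mm², x = 75 mm, Ī = 7 854 mm⁴.
Hole 2 (subtracted): ⌀20, A = 314.16 mm², x = 150 mm, Ī = 7 854 mm⁴.
By symmetry the centroid is at mid-width, x̄ = 112.5 mm.
Transfer each piece to the centroidal y-axis using Ī + A·d² with d = x − 112.5:
  plate: d = 0 mm → contributes +66 445 313 mm⁴
  hole 1: d = -37.5 mm → contributes −449 640 mm⁴
  hole 2: d = 37.5 mm → contributes −449 640 mm⁴
Total I = 65 546 032 mm⁴.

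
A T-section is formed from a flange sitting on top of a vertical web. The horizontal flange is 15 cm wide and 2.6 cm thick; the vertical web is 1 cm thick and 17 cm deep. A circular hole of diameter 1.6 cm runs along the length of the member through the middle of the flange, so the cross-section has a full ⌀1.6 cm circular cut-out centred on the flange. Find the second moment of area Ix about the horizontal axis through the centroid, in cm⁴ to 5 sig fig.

Ix ≈ 1549.7 cm⁴

Split into non-overlapping primitives; take the origin at the lower-left of the bounding box.
Flange: 15 × 2.6, A = 39 cm², y = 18.3 cm, Ī = 21.97 cm⁴.
Web: 1 × 17, A = 17 cm², y = 8.5 cm, Ī = 409.4167 cm⁴.
Hole (subtracted): ⌀1.6, A = 2.010619 cm², y = 18.3 cm, Ī = 0.3216991 cm⁴.
Centroid: ȳ = ΣA·y / ΣA = 15.21421 cm.
Transfer each piece to the horizontal axis through the centroid using Ī + A·d² with d = y − 15.21421:
  flange: d = 3.085792 cm → contributes +393.3324 cm⁴
  web: d = -6.714208 cm → contributes +1175.787 cm⁴
  hole: d = 3.085792 cm → contributes −19.46704 cm⁴
Total I = 1549.652 cm⁴.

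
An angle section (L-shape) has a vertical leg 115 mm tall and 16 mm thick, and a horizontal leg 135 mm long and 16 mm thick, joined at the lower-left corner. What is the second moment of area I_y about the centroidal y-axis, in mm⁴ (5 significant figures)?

I_y ≈ 6.5495 × 10⁶ mm⁴

Treat the section as a set of non-overlapping primitives; coordinates are from the bounding-box lower-left.
Vertical leg: 16 × 115, A = 1 840 mm², x = 8 mm, Ī = 39253.33 mm⁴.
Horizontal leg (remainder): 119 × 16, A = 1 904 mm², x = 75.5 mm, Ī = 2 246 879 mm⁴.
Centroid: x̄ = ΣA·x / ΣA = 42.32692 mm.
Transfer each piece to the centroidal y-axis using Ī + A·d² with d = x − 42.32692:
  vertical leg: d = -34.32692 mm → contributes +2 207 395 mm⁴
  horizontal leg (remainder): d = 33.17308 mm → contributes +4 342 141 mm⁴
Total I = 6 549 536 mm⁴.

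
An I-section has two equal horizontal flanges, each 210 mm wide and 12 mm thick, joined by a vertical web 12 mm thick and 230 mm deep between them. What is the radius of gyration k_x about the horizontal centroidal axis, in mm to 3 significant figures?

k_x ≈ 105 mm

Break the section into simple shapes (no overlaps), measuring from the bottom-left corner of the bounding box.
Bottom flange: 210 × 12, A = 2 520 mm², y = 6 mm, Ī = 30 240 mm⁴.
Web: 12 × 230, A = 2 760 mm², y = 127 mm, Ī = 12 167 000 mm⁴.
Top flange: 210 × 12, A = 2 520 mm², y = 248 mm, Ī = 30 240 mm⁴.
By symmetry the centroid is at mid-height, ȳ = 127 mm.
Transfer each piece to the horizontal centroidal axis using Ī + A·d² with d = y − 127:
  bottom flange: d = -121 mm → contributes +36 925 560 mm⁴
  web: d = 0 mm → contributes +12 167 000 mm⁴
  top flange: d = 121 mm → contributes +36 925 560 mm⁴
Total I = 86 018 120 mm⁴.
Radius of gyration: k = √(I/A) = √(86 018 120 / 7 800) = 105.01 mm.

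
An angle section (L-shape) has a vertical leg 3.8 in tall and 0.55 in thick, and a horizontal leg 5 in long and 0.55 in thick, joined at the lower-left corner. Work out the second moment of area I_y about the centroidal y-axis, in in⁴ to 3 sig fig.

I_y ≈ 11.1 in⁴

Treat the section as a set of non-overlapping primitives; coordinates are from the bounding-box lower-left.
Vertical leg: 0.55 × 3.8, A = 2.09 in², x = 0.275 in, Ī = 0.052685 in⁴.
Horizontal leg (remainder): 4.45 × 0.55, A = 2.4475 in², x = 2.775 in, Ī = 4.0389 in⁴.
Centroid: x̄ = ΣA·x / ΣA = 1.6235 in.
Transfer each piece to the centroidal y-axis using Ī + A·d² with d = x − 1.6235:
  vertical leg: d = -1.3485 in → contributes +3.8532 in⁴
  horizontal leg (remainder): d = 1.1515 in → contributes +7.2842 in⁴
Total I = 11.137 in⁴.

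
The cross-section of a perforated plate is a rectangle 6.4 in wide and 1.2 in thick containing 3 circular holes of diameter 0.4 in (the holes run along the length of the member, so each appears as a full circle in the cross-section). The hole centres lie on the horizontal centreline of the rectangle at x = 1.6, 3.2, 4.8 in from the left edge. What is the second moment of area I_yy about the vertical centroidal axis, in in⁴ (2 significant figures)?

Treat the section as a set of non-overlapping primitives; coordinates are from the bounding-box lower-left.
Plate: 6.4 × 1.2, A = 7.68 in², x = 3.2 in, Ī = 26.21 in⁴.
Hole 1 (subtracted): ⌀0.4, A = 0.1257 in², x = 1.6 in, Ī = 0.001257 in⁴.
Hole 2 (subtracted): ⌀0.4, A = 0.1257 in², x = 3.2 in, Ī = 0.001257 in⁴.
Hole 3 (subtracted): ⌀0.4, A = 0.1257 in², x = 4.8 in, Ī = 0.001257 in⁴.
By symmetry the centroid is at mid-width, x̄ = 3.2 in.
Transfer each piece to the vertical centroidal axis using Ī + A·d² with d = x − 3.2:
  plate: d = 0 in → contributes +26.21 in⁴
  hole 1: d = -1.6 in → contributes −0.323 in⁴
  hole 2: d = 0 in → contributes −0.001257 in⁴
  hole 3: d = 1.6 in → contributes −0.323 in⁴
Total I = 25.57 in⁴.

I_yy ≈ 26 in⁴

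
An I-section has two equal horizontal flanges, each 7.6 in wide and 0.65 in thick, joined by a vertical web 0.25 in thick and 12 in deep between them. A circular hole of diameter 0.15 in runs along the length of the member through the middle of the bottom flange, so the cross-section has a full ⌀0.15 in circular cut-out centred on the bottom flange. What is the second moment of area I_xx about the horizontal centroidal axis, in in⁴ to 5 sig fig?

Split into non-overlapping primitives; take the origin at the lower-left of the bounding box.
Bottom flange: 7.6 × 0.65, A = 4.94 in², y = 0.325 in, Ī = 0.1739292 in⁴.
Web: 0.25 × 12, A = 3 in², y = 6.65 in, Ī = 36 in⁴.
Top flange: 7.6 × 0.65, A = 4.94 in², y = 12.975 in, Ī = 0.1739292 in⁴.
Hole (subtracted): ⌀0.15, A = 0.01767146 in², y = 0.325 in, Ī = 0.00002485049 in⁴.
Centroid: ȳ = ΣA·y / ΣA = 6.65869 in.
Transfer each piece to the horizontal centroidal axis using Ī + A·d² with d = y − 6.65869:
  bottom flange: d = -6.33369 in → contributes +198.3451 in⁴
  web: d = -0.008689871 in → contributes +36.00023 in⁴
  top flange: d = 6.31631 in → contributes +197.2591 in⁴
  hole: d = -6.33369 in → contributes −0.7089265 in⁴
Total I = 430.8955 in⁴.

I_xx ≈ 430.90 in⁴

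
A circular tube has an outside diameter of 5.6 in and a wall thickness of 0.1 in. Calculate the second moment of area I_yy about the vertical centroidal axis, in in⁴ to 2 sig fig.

Decompose the section into non-overlapping parts with the origin at the bottom-left of its bounding rectangle.
Outer circle: ⌀5.6, A = 24.63 in², x = 2.8 in, Ī = 48.27 in⁴.
Bore (subtracted): ⌀5.4, A = 22.9 in², x = 2.8 in, Ī = 41.74 in⁴.
By symmetry the centroid is at mid-width, x̄ = 2.8 in.
All pieces are centred on the vertical centroidal axis, so I = ΣĪ (holes subtracted) = 6.536 in⁴.

I_yy ≈ 6.5 in⁴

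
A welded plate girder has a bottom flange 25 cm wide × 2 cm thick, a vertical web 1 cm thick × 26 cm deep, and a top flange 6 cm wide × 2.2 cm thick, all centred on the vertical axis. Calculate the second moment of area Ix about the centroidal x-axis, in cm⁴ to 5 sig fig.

Ix ≈ 1.0950 × 10⁴ cm⁴

Break the section into simple shapes (no overlaps), measuring from the bottom-left corner of the bounding box.
Bottom plate: 25 × 2, A = 50 cm², y = 1 cm, Ī = 16.66667 cm⁴.
Web plate: 1 × 26, A = 26 cm², y = 15 cm, Ī = 1464.667 cm⁴.
Top plate: 6 × 2.2, A = 13.2 cm², y = 29.1 cm, Ī = 5.324 cm⁴.
Centroid: ȳ = ΣA·y / ΣA = 9.239013 cm.
Transfer each piece to the centroidal x-axis using Ī + A·d² with d = y − 9.239013:
  bottom plate: d = -8.239013 cm → contributes +3410.734 cm⁴
  web plate: d = 5.760987 cm → contributes +2327.58 cm⁴
  top plate: d = 19.86099 cm → contributes +5212.18 cm⁴
Total I = 10950.49 cm⁴.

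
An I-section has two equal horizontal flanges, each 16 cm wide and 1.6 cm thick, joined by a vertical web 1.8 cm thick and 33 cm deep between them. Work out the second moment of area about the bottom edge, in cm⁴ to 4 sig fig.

I_base ≈ 5.696 × 10⁴ cm⁴

Decompose the section into non-overlapping parts with the origin at the bottom-left of its bounding rectangle.
Bottom flange: 16 × 1.6, A = 25.6 cm², y = 0.8 cm, Ī = 5.46133 cm⁴.
Web: 1.8 × 33, A = 59.4 cm², y = 18.1 cm, Ī = 5390.55 cm⁴.
Top flange: 16 × 1.6, A = 25.6 cm², y = 35.4 cm, Ī = 5.46133 cm⁴.
Transfer each piece to a horizontal axis along the bottom face using Ī + A·d² with d = y − 0:
  bottom flange: d = 0.8 cm → contributes +21.8453 cm⁴
  web: d = 18.1 cm → contributes +24850.6 cm⁴
  top flange: d = 35.4 cm → contributes +32086.4 cm⁴
Total I = 56958.8 cm⁴.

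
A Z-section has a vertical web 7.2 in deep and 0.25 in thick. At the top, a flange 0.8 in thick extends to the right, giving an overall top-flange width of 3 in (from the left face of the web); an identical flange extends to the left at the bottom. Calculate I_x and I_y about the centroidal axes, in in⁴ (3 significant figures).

I_x ≈ 53.1 in⁴, I_y ≈ 12.7 in⁴

Split into non-overlapping primitives; take the origin at the lower-left of the bounding box.
Web: 0.25 × 7.2, A = 1.8 in², y = 3.6 in, Ī = 7.776 in⁴.
Top flange (beyond web): 2.75 × 0.8, A = 2.2 in², y = 6.8 in, Ī = 0.11733 in⁴.
Bottom flange (beyond web): 2.75 × 0.8, A = 2.2 in², y = 0.4 in, Ī = 0.11733 in⁴.
Centroid: ȳ = ΣA·y / ΣA = 3.6 in.
Transfer each piece to the centroidal x-axis using Ī + A·d² with d = y − 3.6:
  web: d = 0 in → contributes +7.776 in⁴
  top flange (beyond web): d = 3.2 in → contributes +22.645 in⁴
  bottom flange (beyond web): d = -3.2 in → contributes +22.645 in⁴
Total I = 53.067 in⁴.
For the y-axis: x̄ = 2.875 in.
Repeating about the centroidal y-axis gives I_y = 12.682 in⁴.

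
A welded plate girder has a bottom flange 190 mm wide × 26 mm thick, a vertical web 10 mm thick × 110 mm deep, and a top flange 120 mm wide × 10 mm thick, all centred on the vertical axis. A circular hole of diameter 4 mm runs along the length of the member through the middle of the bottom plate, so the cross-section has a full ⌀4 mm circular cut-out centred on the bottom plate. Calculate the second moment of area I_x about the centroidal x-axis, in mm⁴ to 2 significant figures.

I_x ≈ 1.9 × 10⁷ mm⁴

Treat the section as a set of non-overlapping primitives; coordinates are from the bounding-box lower-left.
Bottom plate: 190 × 26, A = 4 940 mm², y = 13 mm, Ī = 278 287 mm⁴.
Web plate: 10 × 110, A = 1 100 mm², y = 81 mm, Ī = 1 109 167 mm⁴.
Top plate: 120 × 10, A = 1 200 mm², y = 141 mm, Ī = 10 000 mm⁴.
Hole (subtracted): ⌀4, A = 12.57 mm², y = 13 mm, Ī = 12.57 mm⁴.
Centroid: ȳ = ΣA·y / ΣA = 44.6 mm.
Transfer each piece to the centroidal x-axis using Ī + A·d² with d = y − 44.6:
  bottom plate: d = -31.6 mm → contributes +5 211 739 mm⁴
  web plate: d = 36.4 mm → contributes +2 566 478 mm⁴
  top plate: d = 96.4 mm → contributes +11 161 133 mm⁴
  hole: d = -31.6 mm → contributes −12 562 mm⁴
Total I = 18 926 787 mm⁴.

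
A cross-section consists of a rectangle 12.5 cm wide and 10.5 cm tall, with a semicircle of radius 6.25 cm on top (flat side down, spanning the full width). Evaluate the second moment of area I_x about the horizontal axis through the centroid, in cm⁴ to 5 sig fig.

Break the section into simple shapes (no overlaps), measuring from the bottom-left corner of the bounding box.
Rectangular body: 12.5 × 10.5, A = 131.25 cm², y = 5.25 cm, Ī = 1205.859 cm⁴.
Semicircular cap: semicircle r = 6.25, A = 61.35923 cm², y = 13.15258 cm, Ī = 167.4758 cm⁴.
Centroid: ȳ = ΣA·y / ΣA = 7.767514 cm.
Transfer each piece to the horizontal axis through the centroid using Ī + A·d² with d = y − 7.767514:
  rectangular body: d = -2.517514 cm → contributes +2037.706 cm⁴
  semicircular cap: d = 5.385069 cm → contributes +1946.83 cm⁴
Total I = 3984.536 cm⁴.

I_x ≈ 3984.5 cm⁴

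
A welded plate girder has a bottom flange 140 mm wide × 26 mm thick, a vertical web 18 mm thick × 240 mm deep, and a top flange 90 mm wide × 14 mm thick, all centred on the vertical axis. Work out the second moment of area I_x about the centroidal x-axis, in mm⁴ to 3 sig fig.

I_x ≈ 9.43 × 10⁷ mm⁴

Treat the section as a set of non-overlapping primitives; coordinates are from the bounding-box lower-left.
Bottom plate: 140 × 26, A = 3 640 mm², y = 13 mm, Ī = 205 053 mm⁴.
Web plate: 18 × 240, A = 4 320 mm², y = 146 mm, Ī = 20 736 000 mm⁴.
Top plate: 90 × 14, A = 1 260 mm², y = 273 mm, Ī = 20 580 mm⁴.
Centroid: ȳ = ΣA·y / ΣA = 110.85 mm.
Transfer each piece to the centroidal x-axis using Ī + A·d² with d = y − 110.85:
  bottom plate: d = -97.848 mm → contributes +35 055 366 mm⁴
  web plate: d = 35.152 mm → contributes +26 074 017 mm⁴
  top plate: d = 162.15 mm → contributes +33 150 038 mm⁴
Total I = 94 279 421 mm⁴.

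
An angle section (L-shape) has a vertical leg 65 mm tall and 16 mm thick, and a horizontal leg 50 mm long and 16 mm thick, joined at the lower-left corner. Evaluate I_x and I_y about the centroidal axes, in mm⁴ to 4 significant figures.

Decompose the section into non-overlapping parts with the origin at the bottom-left of its bounding rectangle.
Vertical leg: 16 × 65, A = 1 040 mm², y = 32.5 mm, Ī = 366 167 mm⁴.
Horizontal leg (remainder): 34 × 16, A = 544 mm², y = 8 mm, Ī = 11605.3 mm⁴.
Centroid: ȳ = ΣA·y / ΣA = 24.0859 mm.
Transfer each piece to the centroidal x-axis using Ī + A·d² with d = y − 24.0859:
  vertical leg: d = 8.41414 mm → contributes +439 796 mm⁴
  horizontal leg (remainder): d = -16.0859 mm → contributes +152 368 mm⁴
Total I = 592 164 mm⁴.
For the y-axis: x̄ = 16.5859 mm.
Repeating about the centroidal y-axis gives I_y = 297 824 mm⁴.

I_x ≈ 5.922 × 10⁵ mm⁴, I_y ≈ 2.978 × 10⁵ mm⁴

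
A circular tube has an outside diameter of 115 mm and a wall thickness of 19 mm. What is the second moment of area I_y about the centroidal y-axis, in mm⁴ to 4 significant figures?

I_y ≈ 6.860 × 10⁶ mm⁴

Split into non-overlapping primitives; take the origin at the lower-left of the bounding box.
Outer circle: ⌀115, A = 10386.9 mm², x = 57.5 mm, Ī = 8 585 414 mm⁴.
Bore (subtracted): ⌀77, A = 4656.63 mm², x = 57.5 mm, Ī = 1 725 571 mm⁴.
By symmetry the centroid is at mid-width, x̄ = 57.5 mm.
All pieces are centred on the centroidal y-axis, so I = ΣĪ (holes subtracted) = 6 859 843 mm⁴.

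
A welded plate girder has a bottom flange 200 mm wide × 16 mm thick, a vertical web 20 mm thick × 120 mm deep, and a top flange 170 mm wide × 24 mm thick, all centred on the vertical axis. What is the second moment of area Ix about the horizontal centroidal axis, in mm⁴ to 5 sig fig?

Break the section into simple shapes (no overlaps), measuring from the bottom-left corner of the bounding box.
Bottom plate: 200 × 16, A = 3 200 mm², y = 8 mm, Ī = 68266.67 mm⁴.
Web plate: 20 × 120, A = 2 400 mm², y = 76 mm, Ī = 2 880 000 mm⁴.
Top plate: 170 × 24, A = 4 080 mm², y = 148 mm, Ī = 195 840 mm⁴.
Centroid: ȳ = ΣA·y / ΣA = 83.86777 mm.
Transfer each piece to the horizontal centroidal axis using Ī + A·d² with d = y − 83.86777:
  bottom plate: d = -75.86777 mm → contributes +18 487 205 mm⁴
  web plate: d = -7.867769 mm → contributes +3 028 564 mm⁴
  top plate: d = 64.13223 mm → contributes +16 976 648 mm⁴
Total I = 38 492 417 mm⁴.

Ix ≈ 3.8492 × 10⁷ mm⁴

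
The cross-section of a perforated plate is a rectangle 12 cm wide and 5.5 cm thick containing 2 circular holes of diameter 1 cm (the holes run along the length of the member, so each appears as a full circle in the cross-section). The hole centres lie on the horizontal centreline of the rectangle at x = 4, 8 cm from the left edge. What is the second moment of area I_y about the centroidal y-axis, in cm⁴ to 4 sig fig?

I_y ≈ 785.6 cm⁴

Treat the section as a set of non-overlapping primitives; coordinates are from the bounding-box lower-left.
Plate: 12 × 5.5, A = 66 cm², x = 6 cm, Ī = 792 cm⁴.
Hole 1 (subtracted): ⌀1, A = 0.785398 cm², x = 4 cm, Ī = 0.0490874 cm⁴.
Hole 2 (subtracted): ⌀1, A = 0.785398 cm², x = 8 cm, Ī = 0.0490874 cm⁴.
By symmetry the centroid is at mid-width, x̄ = 6 cm.
Transfer each piece to the centroidal y-axis using Ī + A·d² with d = x − 6:
  plate: d = 0 cm → contributes +792 cm⁴
  hole 1: d = -2 cm → contributes −3.19068 cm⁴
  hole 2: d = 2 cm → contributes −3.19068 cm⁴
Total I = 785.619 cm⁴.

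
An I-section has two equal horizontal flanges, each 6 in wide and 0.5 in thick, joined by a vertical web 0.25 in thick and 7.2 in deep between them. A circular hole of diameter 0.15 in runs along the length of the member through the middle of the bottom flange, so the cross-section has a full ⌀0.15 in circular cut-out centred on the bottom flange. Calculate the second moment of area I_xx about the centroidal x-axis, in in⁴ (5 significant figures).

I_xx ≈ 96.573 in⁴

Split into non-overlapping primitives; take the origin at the lower-left of the bounding box.
Bottom flange: 6 × 0.5, A = 3 in², y = 0.25 in, Ī = 0.0625 in⁴.
Web: 0.25 × 7.2, A = 1.8 in², y = 4.1 in, Ī = 7.776 in⁴.
Top flange: 6 × 0.5, A = 3 in², y = 7.95 in, Ī = 0.0625 in⁴.
Hole (subtracted): ⌀0.15, A = 0.01767146 in², y = 0.25 in, Ī = 0.00002485049 in⁴.
Centroid: ȳ = ΣA·y / ΣA = 4.108742 in.
Transfer each piece to the centroidal x-axis using Ī + A·d² with d = y − 4.108742:
  bottom flange: d = -3.858742 in → contributes +44.73218 in⁴
  web: d = -0.008742257 in → contributes +7.776138 in⁴
  top flange: d = 3.841258 in → contributes +44.32828 in⁴
  hole: d = -3.858742 in → contributes −0.263151 in⁴
Total I = 96.57345 in⁴.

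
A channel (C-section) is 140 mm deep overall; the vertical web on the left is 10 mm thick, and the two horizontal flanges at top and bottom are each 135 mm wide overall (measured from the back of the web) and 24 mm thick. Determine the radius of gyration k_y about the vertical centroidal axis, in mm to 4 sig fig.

Decompose the section into non-overlapping parts with the origin at the bottom-left of its bounding rectangle.
Web: 10 × 140, A = 1 400 mm², x = 5 mm, Ī = 11666.7 mm⁴.
Top flange (beyond web): 125 × 24, A = 3 000 mm², x = 72.5 mm, Ī = 3 906 250 mm⁴.
Bottom flange (beyond web): 125 × 24, A = 3 000 mm², x = 72.5 mm, Ī = 3 906 250 mm⁴.
Centroid: x̄ = ΣA·x / ΣA = 59.7297 mm.
Transfer each piece to the vertical centroidal axis using Ī + A·d² with d = x − 59.7297:
  web: d = -54.7297 mm → contributes +4 205 147 mm⁴
  top flange (beyond web): d = 12.7703 mm → contributes +4 395 489 mm⁴
  bottom flange (beyond web): d = 12.7703 mm → contributes +4 395 489 mm⁴
Total I = 12 996 126 mm⁴.
Radius of gyration: k = √(I/A) = √(12 996 126 / 7 400) = 41.9074 mm.

k_y ≈ 41.91 mm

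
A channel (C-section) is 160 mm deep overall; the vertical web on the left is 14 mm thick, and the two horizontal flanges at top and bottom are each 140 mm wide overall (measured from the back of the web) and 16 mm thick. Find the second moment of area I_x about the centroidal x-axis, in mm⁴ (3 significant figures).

Decompose the section into non-overlapping parts with the origin at the bottom-left of its bounding rectangle.
Web: 14 × 160, A = 2 240 mm², y = 80 mm, Ī = 4 778 667 mm⁴.
Top flange (beyond web): 126 × 16, A = 2 016 mm², y = 152 mm, Ī = 43 008 mm⁴.
Bottom flange (beyond web): 126 × 16, A = 2 016 mm², y = 8 mm, Ī = 43 008 mm⁴.
By symmetry the centroid is at mid-height, ȳ = 80 mm.
Transfer each piece to the centroidal x-axis using Ī + A·d² with d = y − 80:
  web: d = 0 mm → contributes +4 778 667 mm⁴
  top flange (beyond web): d = 72 mm → contributes +10 493 952 mm⁴
  bottom flange (beyond web): d = -72 mm → contributes +10 493 952 mm⁴
Total I = 25 766 571 mm⁴.

I_x ≈ 2.58 × 10⁷ mm⁴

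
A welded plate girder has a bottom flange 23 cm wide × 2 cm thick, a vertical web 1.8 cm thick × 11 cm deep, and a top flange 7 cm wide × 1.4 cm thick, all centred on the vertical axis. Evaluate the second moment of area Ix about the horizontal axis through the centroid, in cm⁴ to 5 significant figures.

Treat the section as a set of non-overlapping primitives; coordinates are from the bounding-box lower-left.
Bottom plate: 23 × 2, A = 46 cm², y = 1 cm, Ī = 15.33333 cm⁴.
Web plate: 1.8 × 11, A = 19.8 cm², y = 7.5 cm, Ī = 199.65 cm⁴.
Top plate: 7 × 1.4, A = 9.8 cm², y = 13.7 cm, Ī = 1.600667 cm⁴.
Centroid: ȳ = ΣA·y / ΣA = 4.348677 cm.
Transfer each piece to the horizontal axis through the centroid using Ī + A·d² with d = y − 4.348677:
  bottom plate: d = -3.348677 cm → contributes +531.1607 cm⁴
  web plate: d = 3.151323 cm → contributes +396.2805 cm⁴
  top plate: d = 9.351323 cm → contributes +858.5836 cm⁴
Total I = 1786.025 cm⁴.

Ix ≈ 1786.0 cm⁴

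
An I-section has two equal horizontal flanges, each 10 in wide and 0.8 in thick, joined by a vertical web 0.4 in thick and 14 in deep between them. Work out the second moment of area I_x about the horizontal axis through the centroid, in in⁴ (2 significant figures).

I_x ≈ 970 in⁴

Treat the section as a set of non-overlapping primitives; coordinates are from the bounding-box lower-left.
Bottom flange: 10 × 0.8, A = 8 in², y = 0.4 in, Ī = 0.4267 in⁴.
Web: 0.4 × 14, A = 5.6 in², y = 7.8 in, Ī = 91.47 in⁴.
Top flange: 10 × 0.8, A = 8 in², y = 15.2 in, Ī = 0.4267 in⁴.
By symmetry the centroid is at mid-height, ȳ = 7.8 in.
Transfer each piece to the horizontal axis through the centroid using Ī + A·d² with d = y − 7.8:
  bottom flange: d = -7.4 in → contributes +438.5 in⁴
  web: d = 0 in → contributes +91.47 in⁴
  top flange: d = 7.4 in → contributes +438.5 in⁴
Total I = 968.5 in⁴.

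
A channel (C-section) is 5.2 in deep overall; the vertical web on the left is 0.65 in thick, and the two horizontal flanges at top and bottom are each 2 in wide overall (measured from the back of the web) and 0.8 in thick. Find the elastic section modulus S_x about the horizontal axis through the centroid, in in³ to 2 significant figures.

Treat the section as a set of non-overlapping primitives; coordinates are from the bounding-box lower-left.
Web: 0.65 × 5.2, A = 3.38 in², y = 2.6 in, Ī = 7.616 in⁴.
Top flange (beyond web): 1.35 × 0.8, A = 1.08 in², y = 4.8 in, Ī = 0.0576 in⁴.
Bottom flange (beyond web): 1.35 × 0.8, A = 1.08 in², y = 0.4 in, Ī = 0.0576 in⁴.
By symmetry the centroid is at mid-height, ȳ = 2.6 in.
Transfer each piece to the horizontal axis through the centroid using Ī + A·d² with d = y − 2.6:
  web: d = 0 in → contributes +7.616 in⁴
  top flange (beyond web): d = 2.2 in → contributes +5.285 in⁴
  bottom flange (beyond web): d = -2.2 in → contributes +5.285 in⁴
Total I = 18.19 in⁴.
Extreme fibre distance c = 2.6 in; S = I/c = 6.995 in³.

S_x ≈ 7.0 in³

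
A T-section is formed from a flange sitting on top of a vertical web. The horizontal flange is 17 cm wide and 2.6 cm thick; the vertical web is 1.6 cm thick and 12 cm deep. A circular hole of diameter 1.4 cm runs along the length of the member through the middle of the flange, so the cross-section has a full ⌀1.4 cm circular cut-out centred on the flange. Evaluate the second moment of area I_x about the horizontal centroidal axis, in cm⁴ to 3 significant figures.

Break the section into simple shapes (no overlaps), measuring from the bottom-left corner of the bounding box.
Flange: 17 × 2.6, A = 44.2 cm², y = 13.3 cm, Ī = 24.899 cm⁴.
Web: 1.6 × 12, A = 19.2 cm², y = 6 cm, Ī = 230.4 cm⁴.
Hole (subtracted): ⌀1.4, A = 1.5394 cm², y = 13.3 cm, Ī = 0.18857 cm⁴.
Centroid: ȳ = ΣA·y / ΣA = 11.034 cm.
Transfer each piece to the horizontal centroidal axis using Ī + A·d² with d = y − 11.034:
  flange: d = 2.2657 cm → contributes +251.8 cm⁴
  web: d = -5.0343 cm → contributes +717 cm⁴
  hole: d = 2.2657 cm → contributes −8.0911 cm⁴
Total I = 960.71 cm⁴.

I_x ≈ 961 cm⁴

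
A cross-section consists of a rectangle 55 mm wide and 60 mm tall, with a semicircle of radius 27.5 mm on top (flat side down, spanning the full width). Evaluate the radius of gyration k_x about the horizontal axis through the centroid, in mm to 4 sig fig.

Treat the section as a set of non-overlapping primitives; coordinates are from the bounding-box lower-left.
Rectangular body: 55 × 60, A = 3 300 mm², y = 30 mm, Ī = 990 000 mm⁴.
Semicircular cap: semicircle r = 27.5, A = 1187.91 mm², y = 71.6714 mm, Ī = 62771.5 mm⁴.
Centroid: ȳ = ΣA·y / ΣA = 41.0301 mm.
Transfer each piece to the horizontal axis through the centroid using Ī + A·d² with d = y − 41.0301:
  rectangular body: d = -11.0301 mm → contributes +1 391 486 mm⁴
  semicircular cap: d = 30.6413 mm → contributes +1 178 091 mm⁴
Total I = 2 569 577 mm⁴.
Radius of gyration: k = √(I/A) = √(2 569 577 / 4487.91) = 23.9281 mm.

k_x ≈ 23.93 mm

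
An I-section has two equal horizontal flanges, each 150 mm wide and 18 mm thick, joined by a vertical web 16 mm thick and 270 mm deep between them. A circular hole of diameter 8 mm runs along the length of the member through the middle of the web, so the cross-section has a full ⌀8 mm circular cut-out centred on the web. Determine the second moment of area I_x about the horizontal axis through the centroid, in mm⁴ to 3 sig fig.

Break the section into simple shapes (no overlaps), measuring from the bottom-left corner of the bounding box.
Bottom flange: 150 × 18, A = 2 700 mm², y = 9 mm, Ī = 72 900 mm⁴.
Web: 16 × 270, A = 4 320 mm², y = 153 mm, Ī = 26 244 000 mm⁴.
Top flange: 150 × 18, A = 2 700 mm², y = 297 mm, Ī = 72 900 mm⁴.
Hole (subtracted): ⌀8, A = 50.265 mm², y = 153 mm, Ī = 201.06 mm⁴.
By symmetry the centroid is at mid-height, ȳ = 153 mm.
Transfer each piece to the horizontal axis through the centroid using Ī + A·d² with d = y − 153:
  bottom flange: d = -144 mm → contributes +56 060 100 mm⁴
  web: d = 0 mm → contributes +26 244 000 mm⁴
  top flange: d = 144 mm → contributes +56 060 100 mm⁴
  hole: d = 0 mm → contributes −201.06 mm⁴
Total I = 138 363 999 mm⁴.

I_x ≈ 1.38 × 10⁸ mm⁴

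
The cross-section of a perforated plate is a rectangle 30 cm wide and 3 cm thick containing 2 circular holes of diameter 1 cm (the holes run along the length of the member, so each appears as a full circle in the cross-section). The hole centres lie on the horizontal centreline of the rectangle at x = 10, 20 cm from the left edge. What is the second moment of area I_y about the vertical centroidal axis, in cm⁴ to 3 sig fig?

I_y ≈ 6710 cm⁴

Break the section into simple shapes (no overlaps), measuring from the bottom-left corner of the bounding box.
Plate: 30 × 3, A = 90 cm², x = 15 cm, Ī = 6 750 cm⁴.
Hole 1 (subtracted): ⌀1, A = 0.7854 cm², x = 10 cm, Ī = 0.049087 cm⁴.
Hole 2 (subtracted): ⌀1, A = 0.7854 cm², x = 20 cm, Ī = 0.049087 cm⁴.
By symmetry the centroid is at mid-width, x̄ = 15 cm.
Transfer each piece to the vertical centroidal axis using Ī + A·d² with d = x − 15:
  plate: d = 0 cm → contributes +6 750 cm⁴
  hole 1: d = -5 cm → contributes −19.684 cm⁴
  hole 2: d = 5 cm → contributes −19.684 cm⁴
Total I = 6710.6 cm⁴.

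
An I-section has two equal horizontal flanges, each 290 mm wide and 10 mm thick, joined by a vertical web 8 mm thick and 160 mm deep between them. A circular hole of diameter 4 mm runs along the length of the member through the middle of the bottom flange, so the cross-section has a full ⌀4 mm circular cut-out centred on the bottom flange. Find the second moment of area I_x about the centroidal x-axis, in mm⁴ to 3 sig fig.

I_x ≈ 4.46 × 10⁷ mm⁴

Treat the section as a set of non-overlapping primitives; coordinates are from the bounding-box lower-left.
Bottom flange: 290 × 10, A = 2 900 mm², y = 5 mm, Ī = 24 167 mm⁴.
Web: 8 × 160, A = 1 280 mm², y = 90 mm, Ī = 2 730 667 mm⁴.
Top flange: 290 × 10, A = 2 900 mm², y = 175 mm, Ī = 24 167 mm⁴.
Hole (subtracted): ⌀4, A = 12.566 mm², y = 5 mm, Ī = 12.566 mm⁴.
Centroid: ȳ = ΣA·y / ΣA = 90.151 mm.
Transfer each piece to the centroidal x-axis using Ī + A·d² with d = y − 90.151:
  bottom flange: d = -85.151 mm → contributes +21 051 243 mm⁴
  web: d = -0.15114 mm → contributes +2 730 696 mm⁴
  top flange: d = 84.849 mm → contributes +20 902 223 mm⁴
  hole: d = -85.151 mm → contributes −91 128 mm⁴
Total I = 44 593 034 mm⁴.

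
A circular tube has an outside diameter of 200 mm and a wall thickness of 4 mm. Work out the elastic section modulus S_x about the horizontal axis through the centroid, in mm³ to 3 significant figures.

Break the section into simple shapes (no overlaps), measuring from the bottom-left corner of the bounding box.
Outer circle: ⌀200, A = 31 416 mm², y = 100 mm, Ī = 78 539 816 mm⁴.
Bore (subtracted): ⌀192, A = 28 953 mm², y = 100 mm, Ī = 66 707 523 mm⁴.
By symmetry the centroid is at mid-height, ȳ = 100 mm.
All pieces are centred on the horizontal axis through the centroid, so I = ΣĪ (holes subtracted) = 11 832 294 mm⁴.
Extreme fibre distance c = 100 mm; S = I/c = 118 323 mm³.

S_x ≈ 1.18 × 10⁵ mm³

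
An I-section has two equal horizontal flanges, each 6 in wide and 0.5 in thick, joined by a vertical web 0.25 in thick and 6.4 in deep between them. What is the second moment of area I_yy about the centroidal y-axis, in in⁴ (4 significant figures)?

Treat the section as a set of non-overlapping primitives; coordinates are from the bounding-box lower-left.
Bottom flange: 6 × 0.5, A = 3 in², x = 3 in, Ī = 9 in⁴.
Web: 0.25 × 6.4, A = 1.6 in², x = 3 in, Ī = 0.00833333 in⁴.
Top flange: 6 × 0.5, A = 3 in², x = 3 in, Ī = 9 in⁴.
By symmetry the centroid is at mid-width, x̄ = 3 in.
All pieces are centred on the centroidal y-axis, so I = ΣĪ = 18.0083 in⁴.

I_yy ≈ 18.01 in⁴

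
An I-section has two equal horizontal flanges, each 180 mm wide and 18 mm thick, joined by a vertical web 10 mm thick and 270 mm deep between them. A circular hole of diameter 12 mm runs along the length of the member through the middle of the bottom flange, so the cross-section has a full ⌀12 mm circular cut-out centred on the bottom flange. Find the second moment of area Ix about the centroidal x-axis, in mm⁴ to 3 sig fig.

Ix ≈ 1.49 × 10⁸ mm⁴

Treat the section as a set of non-overlapping primitives; coordinates are from the bounding-box lower-left.
Bottom flange: 180 × 18, A = 3 240 mm², y = 9 mm, Ī = 87 480 mm⁴.
Web: 10 × 270, A = 2 700 mm², y = 153 mm, Ī = 16 402 500 mm⁴.
Top flange: 180 × 18, A = 3 240 mm², y = 297 mm, Ī = 87 480 mm⁴.
Hole (subtracted): ⌀12, A = 113.1 mm², y = 9 mm, Ī = 1017.9 mm⁴.
Centroid: ȳ = ΣA·y / ΣA = 154.8 mm.
Transfer each piece to the centroidal x-axis using Ī + A·d² with d = y − 154.8:
  bottom flange: d = -145.8 mm → contributes +68 958 648 mm⁴
  web: d = -1.7962 mm → contributes +16 411 211 mm⁴
  top flange: d = 142.2 mm → contributes +65 606 499 mm⁴
  hole: d = -145.8 mm → contributes −2 405 075 mm⁴
Total I = 148 571 283 mm⁴.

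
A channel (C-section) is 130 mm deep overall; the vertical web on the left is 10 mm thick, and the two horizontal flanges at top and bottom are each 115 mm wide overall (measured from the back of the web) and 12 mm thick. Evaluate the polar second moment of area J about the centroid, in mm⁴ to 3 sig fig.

J ≈ 1.58 × 10⁷ mm⁴

Treat the section as a set of non-overlapping primitives; coordinates are from the bounding-box lower-left.
Web: 10 × 130, A = 1 300 mm², y = 65 mm, Ī = 1 830 833 mm⁴.
Top flange (beyond web): 105 × 12, A = 1 260 mm², y = 124 mm, Ī = 15 120 mm⁴.
Bottom flange (beyond web): 105 × 12, A = 1 260 mm², y = 6 mm, Ī = 15 120 mm⁴.
By symmetry the centroid is at mid-height, ȳ = 65 mm.
Transfer each piece to the centroidal x-axis using Ī + A·d² with d = y − 65:
  web: d = 0 mm → contributes +1 830 833 mm⁴
  top flange (beyond web): d = 59 mm → contributes +4 401 180 mm⁴
  bottom flange (beyond web): d = -59 mm → contributes +4 401 180 mm⁴
Total I = 10 633 193 mm⁴.
For the y-axis: x̄ = 42.932 mm.
Repeating about the centroidal y-axis gives I_y = 5 161 496 mm⁴.
Polar second moment: J = I_x + I_y = 15 794 689 mm⁴.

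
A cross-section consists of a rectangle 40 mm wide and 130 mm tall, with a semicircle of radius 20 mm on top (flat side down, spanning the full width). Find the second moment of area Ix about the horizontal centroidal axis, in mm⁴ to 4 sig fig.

Ix ≈ 1.037 × 10⁷ mm⁴

Treat the section as a set of non-overlapping primitives; coordinates are from the bounding-box lower-left.
Rectangular body: 40 × 130, A = 5 200 mm², y = 65 mm, Ī = 7 323 333 mm⁴.
Semicircular cap: semicircle r = 20, A = 628.319 mm², y = 138.488 mm, Ī = 17561.1 mm⁴.
Centroid: ȳ = ΣA·y / ΣA = 72.9224 mm.
Transfer each piece to the horizontal centroidal axis using Ī + A·d² with d = y − 72.9224:
  rectangular body: d = -7.92236 mm → contributes +7 649 705 mm⁴
  semicircular cap: d = 65.5659 mm → contributes +2 718 632 mm⁴
Total I = 10 368 337 mm⁴.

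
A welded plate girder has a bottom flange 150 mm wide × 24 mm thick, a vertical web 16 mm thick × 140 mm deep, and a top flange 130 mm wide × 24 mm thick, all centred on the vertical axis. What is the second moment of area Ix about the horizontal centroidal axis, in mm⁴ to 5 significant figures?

Ix ≈ 4.8994 × 10⁷ mm⁴

Split into non-overlapping primitives; take the origin at the lower-left of the bounding box.
Bottom plate: 150 × 24, A = 3 600 mm², y = 12 mm, Ī = 172 800 mm⁴.
Web plate: 16 × 140, A = 2 240 mm², y = 94 mm, Ī = 3 658 667 mm⁴.
Top plate: 130 × 24, A = 3 120 mm², y = 176 mm, Ī = 149 760 mm⁴.
Centroid: ȳ = ΣA·y / ΣA = 89.60714 mm.
Transfer each piece to the horizontal centroidal axis using Ī + A·d² with d = y − 89.60714:
  bottom plate: d = -77.60714 mm → contributes +21 855 127 mm⁴
  web plate: d = 4.392857 mm → contributes +3 701 892 mm⁴
  top plate: d = 86.39286 mm → contributes +23 436 584 mm⁴
Total I = 48 993 604 mm⁴.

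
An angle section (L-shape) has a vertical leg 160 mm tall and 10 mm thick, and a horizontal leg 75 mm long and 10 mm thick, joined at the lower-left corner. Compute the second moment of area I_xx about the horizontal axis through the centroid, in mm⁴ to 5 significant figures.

Break the section into simple shapes (no overlaps), measuring from the bottom-left corner of the bounding box.
Vertical leg: 10 × 160, A = 1 600 mm², y = 80 mm, Ī = 3 413 333 mm⁴.
Horizontal leg (remainder): 65 × 10, A = 650 mm², y = 5 mm, Ī = 5416.667 mm⁴.
Centroid: ȳ = ΣA·y / ΣA = 58.33333 mm.
Transfer each piece to the horizontal axis through the centroid using Ī + A·d² with d = y − 58.33333:
  vertical leg: d = 21.66667 mm → contributes +4 164 444 mm⁴
  horizontal leg (remainder): d = -53.33333 mm → contributes +1 854 306 mm⁴
Total I = 6 018 750 mm⁴.

I_xx ≈ 6.0188 × 10⁶ mm⁴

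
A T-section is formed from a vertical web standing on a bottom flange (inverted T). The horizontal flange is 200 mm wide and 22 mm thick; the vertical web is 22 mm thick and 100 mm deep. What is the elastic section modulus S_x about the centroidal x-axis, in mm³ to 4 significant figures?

Treat the section as a set of non-overlapping primitives; coordinates are from the bounding-box lower-left.
Flange: 200 × 22, A = 4 400 mm², y = 11 mm, Ī = 177 467 mm⁴.
Web: 22 × 100, A = 2 200 mm², y = 72 mm, Ī = 1 833 333 mm⁴.
Centroid: ȳ = ΣA·y / ΣA = 31.3333 mm.
Transfer each piece to the centroidal x-axis using Ī + A·d² with d = y − 31.3333:
  flange: d = -20.3333 mm → contributes +1 996 622 mm⁴
  web: d = 40.6667 mm → contributes +5 471 644 mm⁴
Total I = 7 468 267 mm⁴.
Extreme fibre distance c = 90.6667 mm; S = I/c = 82370.6 mm³.

S_x ≈ 8.237 × 10⁴ mm³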